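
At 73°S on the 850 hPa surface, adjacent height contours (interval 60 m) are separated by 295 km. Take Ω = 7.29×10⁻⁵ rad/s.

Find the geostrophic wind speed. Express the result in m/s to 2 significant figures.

14 m/s

Coriolis parameter at 73°S:
f = 2Ω sin φ = 2 × 7.29×10⁻⁵ × sin 73° = 1.39×10⁻⁴ s⁻¹
Height gradient: |∂Z/∂n| = 60 m / 295000 m = 2.03×10⁻⁴
On a pressure surface, geostrophic balance gives V_g = (g/f)|∂Z/∂n|:
V_g = 9.81 × 2.03×10⁻⁴ / 1.39×10⁻⁴ = 14.3 m/s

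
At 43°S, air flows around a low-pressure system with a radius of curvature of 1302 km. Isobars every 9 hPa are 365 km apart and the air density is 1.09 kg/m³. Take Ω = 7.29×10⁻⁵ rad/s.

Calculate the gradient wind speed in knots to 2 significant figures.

38 knots

Coriolis parameter at 43°S:
f = 2Ω sin φ = 2 × 7.29×10⁻⁵ × sin 43° = 9.94×10⁻⁵ s⁻¹
Pressure gradient: |∂P/∂n| = 900 Pa / 365000 m = 2.47×10⁻³ Pa/m
Geostrophic speed: V_g = |∂P/∂n|/(fρ) = 2.47×10⁻³/(9.94×10⁻⁵ × 1.09) = 22.8 m/s
Around a low, centrifugal force acts outward with Coriolis, so pressure-gradient force balances both:
(1/ρ)|∂P/∂n| = fV + V²/R  →  V² + fR·V − fR·V_g = 0
With fR = 9.94×10⁻⁵ × 1302×10³ m = 129 m/s:
V = [−fR + √((fR)² + 4 fR V_g)]/2 = [−129 + √(129² + 4×129×22.8)]/2 = 19.7 m/s
Subgeostrophic (V < V_g = 22.8 m/s), as expected around a low.
Converting: 19.7 m/s × 1.944 = 38 knots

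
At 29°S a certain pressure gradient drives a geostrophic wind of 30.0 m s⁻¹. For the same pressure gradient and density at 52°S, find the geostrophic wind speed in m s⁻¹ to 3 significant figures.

18.5 m s⁻¹

With the same pressure gradient and density, V_g ∝ 1/f ∝ 1/sin φ.
V₂ = V₁ · sin φ₁ / sin φ₂ = 30.0 × sin 29° / sin 52°
V₂ = 30.0 × 0.4848/0.7880 = 18.5 m s⁻¹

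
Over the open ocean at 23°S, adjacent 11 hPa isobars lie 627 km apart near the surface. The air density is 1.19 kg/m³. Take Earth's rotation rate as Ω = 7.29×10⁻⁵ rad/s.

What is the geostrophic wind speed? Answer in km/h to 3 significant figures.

Coriolis parameter at 23°S:
f = 2Ω sin φ = 2 × 7.29×10⁻⁵ × sin 23° = 5.70×10⁻⁵ s⁻¹
Pressure gradient: |∂P/∂n| = 1100 Pa / 627000 m = 1.75×10⁻³ Pa/m
Geostrophic balance (pressure-gradient force = Coriolis force):
V_g = (1/(fρ)) |∂P/∂n| = 1.75×10⁻³ / (5.70×10⁻⁵ × 1.19) = 25.9 m/s
Converting: 25.9 m/s × 3.6 = 93.2 km/h

93.2 km/h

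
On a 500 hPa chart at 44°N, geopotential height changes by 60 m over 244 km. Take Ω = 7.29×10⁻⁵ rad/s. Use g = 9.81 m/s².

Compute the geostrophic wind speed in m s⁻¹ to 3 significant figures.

Coriolis parameter at 44°N:
f = 2Ω sin φ = 2 × 7.29×10⁻⁵ × sin 44° = 1.01×10⁻⁴ s⁻¹
Height gradient: |∂Z/∂n| = 60 m / 244000 m = 2.46×10⁻⁴
On a pressure surface, geostrophic balance gives V_g = (g/f)|∂Z/∂n|:
V_g = 9.81 × 2.46×10⁻⁴ / 1.01×10⁻⁴ = 23.8 m/s

23.8 m s⁻¹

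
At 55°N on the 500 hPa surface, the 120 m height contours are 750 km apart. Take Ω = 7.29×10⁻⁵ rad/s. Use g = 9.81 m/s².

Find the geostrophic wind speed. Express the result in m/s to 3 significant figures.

13.1 m/s

Coriolis parameter at 55°N:
f = 2Ω sin φ = 2 × 7.29×10⁻⁵ × sin 55° = 1.19×10⁻⁴ s⁻¹
Height gradient: |∂Z/∂n| = 120 m / 750000 m = 1.60×10⁻⁴
On a pressure surface, geostrophic balance gives V_g = (g/f)|∂Z/∂n|:
V_g = 9.81 × 1.60×10⁻⁴ / 1.19×10⁻⁴ = 13.1 m/s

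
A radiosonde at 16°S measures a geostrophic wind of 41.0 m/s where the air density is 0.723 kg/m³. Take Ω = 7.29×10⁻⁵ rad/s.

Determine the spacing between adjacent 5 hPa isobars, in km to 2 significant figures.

Coriolis parameter at 16°S:
f = 2Ω sin φ = 2 × 7.29×10⁻⁵ × sin 16° = 4.02×10⁻⁵ s⁻¹
Geostrophic balance rearranged: |∂P/∂n| = f ρ V_g
|∂P/∂n| = 4.02×10⁻⁵ × 0.723 × 41.0 = 1.19×10⁻³ Pa/m
Isobar spacing: Δn = ΔP/|∂P/∂n| = 500 Pa / 1.19×10⁻³ Pa/m = 419713 m ≈ 420 km

420 km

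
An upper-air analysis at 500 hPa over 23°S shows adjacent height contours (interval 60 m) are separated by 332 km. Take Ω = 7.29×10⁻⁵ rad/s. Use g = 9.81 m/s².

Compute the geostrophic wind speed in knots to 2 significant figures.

60 knots

Coriolis parameter at 23°S:
f = 2Ω sin φ = 2 × 7.29×10⁻⁵ × sin 23° = 5.70×10⁻⁵ s⁻¹
Height gradient: |∂Z/∂n| = 60 m / 332000 m = 1.81×10⁻⁴
On a pressure surface, geostrophic balance gives V_g = (g/f)|∂Z/∂n|:
V_g = 9.81 × 1.81×10⁻⁴ / 5.70×10⁻⁵ = 31.1 m/s
Converting: 31.1 m/s × 1.944 = 60 knots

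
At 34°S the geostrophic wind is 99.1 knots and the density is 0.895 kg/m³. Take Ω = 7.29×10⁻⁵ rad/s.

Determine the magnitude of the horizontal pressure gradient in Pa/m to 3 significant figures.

3.72×10⁻³ Pa/m

Coriolis parameter at 34°S:
f = 2Ω sin φ = 2 × 7.29×10⁻⁵ × sin 34° = 8.15×10⁻⁵ s⁻¹
Wind speed in SI: 99.1 knots = 51.0 m/s
Geostrophic balance rearranged: |∂P/∂n| = f ρ V_g
|∂P/∂n| = 8.15×10⁻⁵ × 0.895 × 51.0 = 3.72×10⁻³ Pa/m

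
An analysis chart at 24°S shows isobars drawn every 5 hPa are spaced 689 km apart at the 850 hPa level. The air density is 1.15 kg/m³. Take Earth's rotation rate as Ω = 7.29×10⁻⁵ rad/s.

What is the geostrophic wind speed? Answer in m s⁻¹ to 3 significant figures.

10.6 m s⁻¹

Coriolis parameter at 24°S:
f = 2Ω sin φ = 2 × 7.29×10⁻⁵ × sin 24° = 5.93×10⁻⁵ s⁻¹
Pressure gradient: |∂P/∂n| = 500 Pa / 689000 m = 7.26×10⁻⁴ Pa/m
Geostrophic balance (pressure-gradient force = Coriolis force):
V_g = (1/(fρ)) |∂P/∂n| = 7.26×10⁻⁴ / (5.93×10⁻⁵ × 1.15) = 10.6 m/s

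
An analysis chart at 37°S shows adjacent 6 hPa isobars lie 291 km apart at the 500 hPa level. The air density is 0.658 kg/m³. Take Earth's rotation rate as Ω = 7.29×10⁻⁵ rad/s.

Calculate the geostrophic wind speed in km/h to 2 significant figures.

130 km/h

Coriolis parameter at 37°S:
f = 2Ω sin φ = 2 × 7.29×10⁻⁵ × sin 37° = 8.77×10⁻⁵ s⁻¹
Pressure gradient: |∂P/∂n| = 600 Pa / 291000 m = 2.06×10⁻³ Pa/m
Geostrophic balance (pressure-gradient force = Coriolis force):
V_g = (1/(fρ)) |∂P/∂n| = 2.06×10⁻³ / (8.77×10⁻⁵ × 0.658) = 35.7 m/s
Converting: 35.7 m/s × 3.6 = 130 km/h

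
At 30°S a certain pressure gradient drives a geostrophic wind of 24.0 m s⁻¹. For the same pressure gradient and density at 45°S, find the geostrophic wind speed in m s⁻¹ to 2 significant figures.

With the same pressure gradient and density, V_g ∝ 1/f ∝ 1/sin φ.
V₂ = V₁ · sin φ₁ / sin φ₂ = 24.0 × sin 30° / sin 45°
V₂ = 24.0 × 0.5000/0.7071 = 17 m s⁻¹

17 m s⁻¹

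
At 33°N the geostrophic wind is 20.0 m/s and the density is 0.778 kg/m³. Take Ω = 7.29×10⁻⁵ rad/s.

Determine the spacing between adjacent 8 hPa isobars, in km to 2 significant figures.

Coriolis parameter at 33°N:
f = 2Ω sin φ = 2 × 7.29×10⁻⁵ × sin 33° = 7.94×10⁻⁵ s⁻¹
Geostrophic balance rearranged: |∂P/∂n| = f ρ V_g
|∂P/∂n| = 7.94×10⁻⁵ × 0.778 × 20.0 = 1.24×10⁻³ Pa/m
Isobar spacing: Δn = ΔP/|∂P/∂n| = 800 Pa / 1.24×10⁻³ Pa/m = 647462 m ≈ 650 km

650 km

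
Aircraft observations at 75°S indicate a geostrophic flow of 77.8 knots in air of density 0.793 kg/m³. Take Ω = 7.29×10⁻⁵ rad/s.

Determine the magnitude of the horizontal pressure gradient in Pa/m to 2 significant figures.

4.5×10⁻³ Pa/m

Coriolis parameter at 75°S:
f = 2Ω sin φ = 2 × 7.29×10⁻⁵ × sin 75° = 1.41×10⁻⁴ s⁻¹
Wind speed in SI: 77.8 knots = 40.0 m/s
Geostrophic balance rearranged: |∂P/∂n| = f ρ V_g
|∂P/∂n| = 1.41×10⁻⁴ × 0.793 × 40.0 = 4.47×10⁻³ Pa/m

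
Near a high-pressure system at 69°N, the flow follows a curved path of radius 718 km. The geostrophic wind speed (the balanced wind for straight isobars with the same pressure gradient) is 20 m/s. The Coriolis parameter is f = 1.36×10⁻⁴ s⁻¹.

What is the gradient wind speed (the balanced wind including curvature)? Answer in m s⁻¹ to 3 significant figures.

Around a high, pressure-gradient force acts outward with centrifugal, so Coriolis balances both:
fV = (1/ρ)|∂P/∂n| + V²/R  →  V² − fR·V + fR·V_g = 0
With fR = 1.36×10⁻⁴ × 718×10³ m = 97.6 m/s:
V = [fR − √((fR)² − 4 fR V_g)]/2 = [97.6 − √(97.6² − 4×97.6×20)]/2 = 28.1 m/s
Supergeostrophic (V > V_g = 20 m/s), as expected around a high.

28.1 m s⁻¹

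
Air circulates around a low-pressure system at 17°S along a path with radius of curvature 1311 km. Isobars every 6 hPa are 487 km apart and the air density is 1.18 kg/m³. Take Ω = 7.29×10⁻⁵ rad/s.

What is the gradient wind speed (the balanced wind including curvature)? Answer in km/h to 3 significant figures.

66.3 km/h

Coriolis parameter at 17°S:
f = 2Ω sin φ = 2 × 7.29×10⁻⁵ × sin 17° = 4.26×10⁻⁵ s⁻¹
Pressure gradient: |∂P/∂n| = 600 Pa / 487000 m = 1.23×10⁻³ Pa/m
Geostrophic speed: V_g = |∂P/∂n|/(fρ) = 1.23×10⁻³/(4.26×10⁻⁵ × 1.18) = 24.5 m/s
Around a low, centrifugal force acts outward with Coriolis, so pressure-gradient force balances both:
(1/ρ)|∂P/∂n| = fV + V²/R  →  V² + fR·V − fR·V_g = 0
With fR = 4.26×10⁻⁵ × 1311×10³ m = 55.9 m/s:
V = [−fR + √((fR)² + 4 fR V_g)]/2 = [−55.9 + √(55.9² + 4×55.9×24.5)]/2 = 18.4 m/s
Subgeostrophic (V < V_g = 24.5 m/s), as expected around a low.
Converting: 18.4 m/s × 3.6 = 66.3 km/h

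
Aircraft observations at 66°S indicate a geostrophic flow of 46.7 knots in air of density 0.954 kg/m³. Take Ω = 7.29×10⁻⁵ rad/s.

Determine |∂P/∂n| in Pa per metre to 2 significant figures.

Coriolis parameter at 66°S:
f = 2Ω sin φ = 2 × 7.29×10⁻⁵ × sin 66° = 1.33×10⁻⁴ s⁻¹
Wind speed in SI: 46.7 knots = 24.0 m/s
Geostrophic balance rearranged: |∂P/∂n| = f ρ V_g
|∂P/∂n| = 1.33×10⁻⁴ × 0.954 × 24.0 = 3.05×10⁻³ Pa/m

3.1×10⁻³ Pa/m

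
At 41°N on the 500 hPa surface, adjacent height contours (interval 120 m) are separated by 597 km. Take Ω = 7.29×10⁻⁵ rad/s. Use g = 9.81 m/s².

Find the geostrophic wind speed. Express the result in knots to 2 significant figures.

Coriolis parameter at 41°N:
f = 2Ω sin φ = 2 × 7.29×10⁻⁵ × sin 41° = 9.57×10⁻⁵ s⁻¹
Height gradient: |∂Z/∂n| = 120 m / 597000 m = 2.01×10⁻⁴
On a pressure surface, geostrophic balance gives V_g = (g/f)|∂Z/∂n|:
V_g = 9.81 × 2.01×10⁻⁴ / 9.57×10⁻⁵ = 20.6 m/s
Converting: 20.6 m/s × 1.944 = 40 knots

40 knots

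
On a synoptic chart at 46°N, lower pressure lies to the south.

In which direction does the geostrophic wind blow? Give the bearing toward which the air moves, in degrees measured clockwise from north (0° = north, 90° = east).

The pressure-gradient force points toward the south (bearing 180°).
Geostrophic balance: in the Northern Hemisphere the Coriolis force deflects motion to the right, so the geostrophic wind blows 90° to the right of the pressure-gradient force (low pressure on the left).
Rotating 180° by 90° clockwise gives 270° — the wind blows toward the west.

270°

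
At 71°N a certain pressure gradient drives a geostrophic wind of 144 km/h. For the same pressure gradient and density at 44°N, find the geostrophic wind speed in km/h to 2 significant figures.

200 km/h

With the same pressure gradient and density, V_g ∝ 1/f ∝ 1/sin φ.
V₂ = V₁ · sin φ₁ / sin φ₂ = 144 × sin 71° / sin 44°
V₂ = 144 × 0.9455/0.6947 = 200 km/h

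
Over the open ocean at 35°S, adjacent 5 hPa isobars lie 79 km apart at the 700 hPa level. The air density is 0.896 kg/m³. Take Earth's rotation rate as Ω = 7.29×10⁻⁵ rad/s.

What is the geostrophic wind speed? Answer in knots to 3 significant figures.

164 knots

Coriolis parameter at 35°S:
f = 2Ω sin φ = 2 × 7.29×10⁻⁵ × sin 35° = 8.36×10⁻⁵ s⁻¹
Pressure gradient: |∂P/∂n| = 500 Pa / 79000 m = 6.33×10⁻³ Pa/m
Geostrophic balance (pressure-gradient force = Coriolis force):
V_g = (1/(fρ)) |∂P/∂n| = 6.33×10⁻³ / (8.36×10⁻⁵ × 0.896) = 84.5 m/s
Converting: 84.5 m/s × 1.944 = 164 knots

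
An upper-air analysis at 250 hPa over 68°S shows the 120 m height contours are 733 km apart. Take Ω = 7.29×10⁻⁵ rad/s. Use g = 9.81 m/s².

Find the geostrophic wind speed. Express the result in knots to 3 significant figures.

Coriolis parameter at 68°S:
f = 2Ω sin φ = 2 × 7.29×10⁻⁵ × sin 68° = 1.35×10⁻⁴ s⁻¹
Height gradient: |∂Z/∂n| = 120 m / 733000 m = 1.64×10⁻⁴
On a pressure surface, geostrophic balance gives V_g = (g/f)|∂Z/∂n|:
V_g = 9.81 × 1.64×10⁻⁴ / 1.35×10⁻⁴ = 11.9 m/s
Converting: 11.9 m/s × 1.944 = 23.1 knots

23.1 knots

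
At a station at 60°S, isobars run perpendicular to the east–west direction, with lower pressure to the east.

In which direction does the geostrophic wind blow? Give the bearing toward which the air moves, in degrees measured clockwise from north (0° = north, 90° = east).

000°

The pressure-gradient force points toward the east (bearing 090°).
Geostrophic balance: in the Southern Hemisphere the Coriolis force deflects motion to the left, so the geostrophic wind blows 90° to the left of the pressure-gradient force (low pressure on the right).
Rotating 090° by 90° counterclockwise gives 000° — the wind blows toward the north.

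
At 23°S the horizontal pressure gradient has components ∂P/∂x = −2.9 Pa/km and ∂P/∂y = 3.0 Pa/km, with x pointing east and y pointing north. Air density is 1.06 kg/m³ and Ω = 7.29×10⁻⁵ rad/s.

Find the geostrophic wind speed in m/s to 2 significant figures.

69 m/s

Coriolis parameter at 23°S:
f = 2Ω sin φ = 2 × 7.29×10⁻⁵ × sin 23° = 5.70×10⁻⁵ s⁻¹
In the Southern Hemisphere f is negative: f = −5.70×10⁻⁵ s⁻¹.
Component geostrophic relations (x east, y north):
u_g = −(1/(fρ)) ∂P/∂y,  v_g = (1/(fρ)) ∂P/∂x
u_g = −(3.0×10⁻³)/(−5.70×10⁻⁵ × 1.06) = 49.7 m/s;  v_g = (−2.9×10⁻³)/(−5.70×10⁻⁵ × 1.06) = 48.0 m/s
|V_g| = √(u_g² + v_g²) = 69.1 m/s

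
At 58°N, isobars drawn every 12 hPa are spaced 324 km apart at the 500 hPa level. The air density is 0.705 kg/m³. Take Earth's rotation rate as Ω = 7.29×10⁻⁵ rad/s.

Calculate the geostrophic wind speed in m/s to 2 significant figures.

Coriolis parameter at 58°N:
f = 2Ω sin φ = 2 × 7.29×10⁻⁵ × sin 58° = 1.24×10⁻⁴ s⁻¹
Pressure gradient: |∂P/∂n| = 1200 Pa / 324000 m = 3.70×10⁻³ Pa/m
Geostrophic balance (pressure-gradient force = Coriolis force):
V_g = (1/(fρ)) |∂P/∂n| = 3.70×10⁻³ / (1.24×10⁻⁴ × 0.705) = 42.5 m/s

42 m/s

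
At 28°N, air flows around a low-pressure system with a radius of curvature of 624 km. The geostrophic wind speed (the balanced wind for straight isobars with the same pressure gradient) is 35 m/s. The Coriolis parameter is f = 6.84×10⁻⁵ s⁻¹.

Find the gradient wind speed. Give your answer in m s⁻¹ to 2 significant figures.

Around a low, centrifugal force acts outward with Coriolis, so pressure-gradient force balances both:
(1/ρ)|∂P/∂n| = fV + V²/R  →  V² + fR·V − fR·V_g = 0
With fR = 6.84×10⁻⁵ × 624×10³ m = 42.7 m/s:
V = [−fR + √((fR)² + 4 fR V_g)]/2 = [−42.7 + √(42.7² + 4×42.7×35)]/2 = 22.8 m/s
Subgeostrophic (V < V_g = 35 m/s), as expected around a low.

23 m s⁻¹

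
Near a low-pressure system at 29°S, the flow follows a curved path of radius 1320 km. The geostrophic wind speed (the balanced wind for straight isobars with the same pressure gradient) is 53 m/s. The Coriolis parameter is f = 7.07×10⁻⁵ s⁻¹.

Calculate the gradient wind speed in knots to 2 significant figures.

Around a low, centrifugal force acts outward with Coriolis, so pressure-gradient force balances both:
(1/ρ)|∂P/∂n| = fV + V²/R  →  V² + fR·V − fR·V_g = 0
With fR = 7.07×10⁻⁵ × 1320×10³ m = 93.3 m/s:
V = [−fR + √((fR)² + 4 fR V_g)]/2 = [−93.3 + √(93.3² + 4×93.3×53)]/2 = 37.7 m/s
Subgeostrophic (V < V_g = 53 m/s), as expected around a low.
Converting: 37.7 m/s × 1.944 = 73 knots

73 knots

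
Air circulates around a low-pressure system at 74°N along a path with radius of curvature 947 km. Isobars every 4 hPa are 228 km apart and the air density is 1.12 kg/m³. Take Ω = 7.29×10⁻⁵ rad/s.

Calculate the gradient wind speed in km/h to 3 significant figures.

37.3 km/h

Coriolis parameter at 74°N:
f = 2Ω sin φ = 2 × 7.29×10⁻⁵ × sin 74° = 1.40×10⁻⁴ s⁻¹
Pressure gradient: |∂P/∂n| = 400 Pa / 228000 m = 1.75×10⁻³ Pa/m
Geostrophic speed: V_g = |∂P/∂n|/(fρ) = 1.75×10⁻³/(1.40×10⁻⁴ × 1.12) = 11.2 m/s
Around a low, centrifugal force acts outward with Coriolis, so pressure-gradient force balances both:
(1/ρ)|∂P/∂n| = fV + V²/R  →  V² + fR·V − fR·V_g = 0
With fR = 1.40×10⁻⁴ × 947×10³ m = 133 m/s:
V = [−fR + √((fR)² + 4 fR V_g)]/2 = [−133 + √(133² + 4×133×11.2)]/2 = 10.4 m/s
Subgeostrophic (V < V_g = 11.2 m/s), as expected around a low.
Converting: 10.4 m/s × 3.6 = 37.3 km/h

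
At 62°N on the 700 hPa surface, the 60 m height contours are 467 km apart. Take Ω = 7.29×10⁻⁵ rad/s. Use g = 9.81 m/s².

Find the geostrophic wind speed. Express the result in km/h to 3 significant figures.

35.2 km/h

Coriolis parameter at 62°N:
f = 2Ω sin φ = 2 × 7.29×10⁻⁵ × sin 62° = 1.29×10⁻⁴ s⁻¹
Height gradient: |∂Z/∂n| = 60 m / 467000 m = 1.28×10⁻⁴
On a pressure surface, geostrophic balance gives V_g = (g/f)|∂Z/∂n|:
V_g = 9.81 × 1.28×10⁻⁴ / 1.29×10⁻⁴ = 9.79 m/s
Converting: 9.79 m/s × 3.6 = 35.2 km/h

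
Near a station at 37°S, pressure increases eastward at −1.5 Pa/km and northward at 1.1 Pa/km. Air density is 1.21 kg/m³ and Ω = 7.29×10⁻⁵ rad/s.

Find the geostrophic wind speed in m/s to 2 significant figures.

Coriolis parameter at 37°S:
f = 2Ω sin φ = 2 × 7.29×10⁻⁵ × sin 37° = 8.77×10⁻⁵ s⁻¹
In the Southern Hemisphere f is negative: f = −8.77×10⁻⁵ s⁻¹.
Component geostrophic relations (x east, y north):
u_g = −(1/(fρ)) ∂P/∂y,  v_g = (1/(fρ)) ∂P/∂x
u_g = −(1.1×10⁻³)/(−8.77×10⁻⁵ × 1.21) = 10.4 m/s;  v_g = (−1.5×10⁻³)/(−8.77×10⁻⁵ × 1.21) = 14.1 m/s
|V_g| = √(u_g² + v_g²) = 17.5 m/s

18 m/s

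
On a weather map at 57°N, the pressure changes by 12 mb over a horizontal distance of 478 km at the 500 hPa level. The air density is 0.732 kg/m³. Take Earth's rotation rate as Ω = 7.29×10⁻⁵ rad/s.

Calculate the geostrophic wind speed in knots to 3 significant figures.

54.5 knots

Coriolis parameter at 57°N:
f = 2Ω sin φ = 2 × 7.29×10⁻⁵ × sin 57° = 1.22×10⁻⁴ s⁻¹
Pressure gradient: |∂P/∂n| = 1200 Pa / 478000 m = 2.51×10⁻³ Pa/m
Geostrophic balance (pressure-gradient force = Coriolis force):
V_g = (1/(fρ)) |∂P/∂n| = 2.51×10⁻³ / (1.22×10⁻⁴ × 0.732) = 28.0 m/s
Converting: 28.0 m/s × 1.944 = 54.5 knots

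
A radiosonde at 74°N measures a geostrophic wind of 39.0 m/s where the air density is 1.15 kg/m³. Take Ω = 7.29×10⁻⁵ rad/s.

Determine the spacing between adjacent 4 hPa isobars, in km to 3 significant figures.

63.6 km

Coriolis parameter at 74°N:
f = 2Ω sin φ = 2 × 7.29×10⁻⁵ × sin 74° = 1.40×10⁻⁴ s⁻¹
Geostrophic balance rearranged: |∂P/∂n| = f ρ V_g
|∂P/∂n| = 1.40×10⁻⁴ × 1.15 × 39.0 = 6.29×10⁻³ Pa/m
Isobar spacing: Δn = ΔP/|∂P/∂n| = 400 Pa / 6.29×10⁻³ Pa/m = 63635 m ≈ 63.6 km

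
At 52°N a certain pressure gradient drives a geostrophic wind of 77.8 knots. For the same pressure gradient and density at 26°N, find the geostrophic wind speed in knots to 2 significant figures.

With the same pressure gradient and density, V_g ∝ 1/f ∝ 1/sin φ.
V₂ = V₁ · sin φ₁ / sin φ₂ = 77.8 × sin 52° / sin 26°
V₂ = 77.8 × 0.7880/0.4384 = 140 knots

140 knots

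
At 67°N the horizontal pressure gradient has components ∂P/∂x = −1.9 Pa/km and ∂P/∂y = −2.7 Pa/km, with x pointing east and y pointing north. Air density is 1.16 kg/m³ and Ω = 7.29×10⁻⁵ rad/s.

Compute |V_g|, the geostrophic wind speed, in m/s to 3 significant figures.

Coriolis parameter at 67°N:
f = 2Ω sin φ = 2 × 7.29×10⁻⁵ × sin 67° = 1.34×10⁻⁴ s⁻¹
Component geostrophic relations (x east, y north):
u_g = −(1/(fρ)) ∂P/∂y,  v_g = (1/(fρ)) ∂P/∂x
u_g = −(−2.7×10⁻³)/(1.34×10⁻⁴ × 1.16) = 17.3 m/s;  v_g = (−1.9×10⁻³)/(1.34×10⁻⁴ × 1.16) = −12.2 m/s
|V_g| = √(u_g² + v_g²) = 21.2 m/s

21.2 m/s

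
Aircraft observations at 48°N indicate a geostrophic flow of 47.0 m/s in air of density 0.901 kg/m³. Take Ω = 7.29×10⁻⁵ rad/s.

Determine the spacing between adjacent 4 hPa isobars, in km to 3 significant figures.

Coriolis parameter at 48°N:
f = 2Ω sin φ = 2 × 7.29×10⁻⁵ × sin 48° = 1.08×10⁻⁴ s⁻¹
Geostrophic balance rearranged: |∂P/∂n| = f ρ V_g
|∂P/∂n| = 1.08×10⁻⁴ × 0.901 × 47.0 = 4.59×10⁻³ Pa/m
Isobar spacing: Δn = ΔP/|∂P/∂n| = 400 Pa / 4.59×10⁻³ Pa/m = 87178 m ≈ 87.2 km

87.2 km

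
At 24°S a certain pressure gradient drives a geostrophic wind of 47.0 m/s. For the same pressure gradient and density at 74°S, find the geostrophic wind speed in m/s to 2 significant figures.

20 m/s

With the same pressure gradient and density, V_g ∝ 1/f ∝ 1/sin φ.
V₂ = V₁ · sin φ₁ / sin φ₂ = 47.0 × sin 24° / sin 74°
V₂ = 47.0 × 0.4067/0.9613 = 20 m/s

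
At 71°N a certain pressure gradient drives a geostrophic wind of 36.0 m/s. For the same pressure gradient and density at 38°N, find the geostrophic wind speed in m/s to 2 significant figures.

With the same pressure gradient and density, V_g ∝ 1/f ∝ 1/sin φ.
V₂ = V₁ · sin φ₁ / sin φ₂ = 36.0 × sin 71° / sin 38°
V₂ = 36.0 × 0.9455/0.6157 = 55 m/s

55 m/s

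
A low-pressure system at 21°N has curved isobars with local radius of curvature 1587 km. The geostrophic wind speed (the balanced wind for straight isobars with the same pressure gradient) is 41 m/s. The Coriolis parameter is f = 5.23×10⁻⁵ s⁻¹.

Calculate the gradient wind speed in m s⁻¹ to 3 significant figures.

Around a low, centrifugal force acts outward with Coriolis, so pressure-gradient force balances both:
(1/ρ)|∂P/∂n| = fV + V²/R  →  V² + fR·V − fR·V_g = 0
With fR = 5.23×10⁻⁵ × 1587×10³ m = 83.0 m/s:
V = [−fR + √((fR)² + 4 fR V_g)]/2 = [−83.0 + √(83.0² + 4×83.0×41)]/2 = 30.1 m/s
Subgeostrophic (V < V_g = 41 m/s), as expected around a low.

30.1 m s⁻¹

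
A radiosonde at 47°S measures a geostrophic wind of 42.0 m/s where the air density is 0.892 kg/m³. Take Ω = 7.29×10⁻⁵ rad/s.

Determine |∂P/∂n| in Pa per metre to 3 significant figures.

Coriolis parameter at 47°S:
f = 2Ω sin φ = 2 × 7.29×10⁻⁵ × sin 47° = 1.07×10⁻⁴ s⁻¹
Geostrophic balance rearranged: |∂P/∂n| = f ρ V_g
|∂P/∂n| = 1.07×10⁻⁴ × 0.892 × 42.0 = 3.99×10⁻³ Pa/m

3.99×10⁻³ Pa/m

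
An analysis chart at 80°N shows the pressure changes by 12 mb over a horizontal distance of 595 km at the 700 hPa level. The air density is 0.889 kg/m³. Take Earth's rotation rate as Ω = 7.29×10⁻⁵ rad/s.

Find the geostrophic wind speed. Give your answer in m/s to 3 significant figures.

Coriolis parameter at 80°N:
f = 2Ω sin φ = 2 × 7.29×10⁻⁵ × sin 80° = 1.44×10⁻⁴ s⁻¹
Pressure gradient: |∂P/∂n| = 1200 Pa / 595000 m = 2.02×10⁻³ Pa/m
Geostrophic balance (pressure-gradient force = Coriolis force):
V_g = (1/(fρ)) |∂P/∂n| = 2.02×10⁻³ / (1.44×10⁻⁴ × 0.889) = 15.8 m/s

15.8 m/s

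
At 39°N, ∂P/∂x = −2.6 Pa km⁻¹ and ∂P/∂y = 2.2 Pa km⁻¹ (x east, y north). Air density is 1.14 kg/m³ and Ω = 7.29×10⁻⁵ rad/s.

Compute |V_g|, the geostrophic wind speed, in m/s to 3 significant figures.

32.6 m/s

Coriolis parameter at 39°N:
f = 2Ω sin φ = 2 × 7.29×10⁻⁵ × sin 39° = 9.18×10⁻⁵ s⁻¹
Component geostrophic relations (x east, y north):
u_g = −(1/(fρ)) ∂P/∂y,  v_g = (1/(fρ)) ∂P/∂x
u_g = −(2.2×10⁻³)/(9.18×10⁻⁵ × 1.14) = −21.0 m/s;  v_g = (−2.6×10⁻³)/(9.18×10⁻⁵ × 1.14) = −24.9 m/s
|V_g| = √(u_g² + v_g²) = 32.6 m/s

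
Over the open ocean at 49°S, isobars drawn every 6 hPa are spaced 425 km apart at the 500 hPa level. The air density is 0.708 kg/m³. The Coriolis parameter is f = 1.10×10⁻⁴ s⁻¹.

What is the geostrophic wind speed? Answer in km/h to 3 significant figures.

Pressure gradient: |∂P/∂n| = 600 Pa / 425000 m = 1.41×10⁻³ Pa/m
Geostrophic balance (pressure-gradient force = Coriolis force):
V_g = (1/(fρ)) |∂P/∂n| = 1.41×10⁻³ / (1.10×10⁻⁴ × 0.708) = 18.1 m/s
Converting: 18.1 m/s × 3.6 = 65.3 km/h

65.3 km/h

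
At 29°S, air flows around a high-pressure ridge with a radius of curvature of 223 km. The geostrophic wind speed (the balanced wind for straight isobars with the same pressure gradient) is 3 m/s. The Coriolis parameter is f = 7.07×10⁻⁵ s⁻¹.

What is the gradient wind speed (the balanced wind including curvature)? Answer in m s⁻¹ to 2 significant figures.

4.0 m s⁻¹

Around a high, pressure-gradient force acts outward with centrifugal, so Coriolis balances both:
fV = (1/ρ)|∂P/∂n| + V²/R  →  V² − fR·V + fR·V_g = 0
With fR = 7.07×10⁻⁵ × 223×10³ m = 15.8 m/s:
V = [fR − √((fR)² − 4 fR V_g)]/2 = [15.8 − √(15.8² − 4×15.8×3)]/2 = 4.03 m/s
Supergeostrophic (V > V_g = 3 m/s), as expected around a high.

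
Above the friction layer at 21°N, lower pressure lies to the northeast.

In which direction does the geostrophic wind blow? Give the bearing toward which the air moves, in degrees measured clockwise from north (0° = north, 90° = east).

135°

The pressure-gradient force points toward the northeast (bearing 045°).
Geostrophic balance: in the Northern Hemisphere the Coriolis force deflects motion to the right, so the geostrophic wind blows 90° to the right of the pressure-gradient force (low pressure on the left).
Rotating 045° by 90° clockwise gives 135° — the wind blows toward the southeast.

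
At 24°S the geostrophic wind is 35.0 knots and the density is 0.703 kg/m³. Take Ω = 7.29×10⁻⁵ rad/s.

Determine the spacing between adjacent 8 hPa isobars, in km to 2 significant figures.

1100 km

Coriolis parameter at 24°S:
f = 2Ω sin φ = 2 × 7.29×10⁻⁵ × sin 24° = 5.93×10⁻⁵ s⁻¹
Wind speed in SI: 35.0 knots = 18.0 m/s
Geostrophic balance rearranged: |∂P/∂n| = f ρ V_g
|∂P/∂n| = 5.93×10⁻⁵ × 0.703 × 18.0 = 7.51×10⁻⁴ Pa/m
Isobar spacing: Δn = ΔP/|∂P/∂n| = 800 Pa / 7.51×10⁻⁴ Pa/m = 1065756 m ≈ 1100 km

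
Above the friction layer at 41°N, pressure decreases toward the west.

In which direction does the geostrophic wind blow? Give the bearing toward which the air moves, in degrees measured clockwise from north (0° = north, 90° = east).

The pressure-gradient force points toward the west (bearing 270°).
Geostrophic balance: in the Northern Hemisphere the Coriolis force deflects motion to the right, so the geostrophic wind blows 90° to the right of the pressure-gradient force (low pressure on the left).
Rotating 270° by 90° clockwise gives 000° — the wind blows toward the north.

000°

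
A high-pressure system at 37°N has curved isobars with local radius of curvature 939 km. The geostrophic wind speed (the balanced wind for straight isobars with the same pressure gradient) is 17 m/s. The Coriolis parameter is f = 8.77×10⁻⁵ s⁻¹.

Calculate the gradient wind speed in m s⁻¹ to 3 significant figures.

Around a high, pressure-gradient force acts outward with centrifugal, so Coriolis balances both:
fV = (1/ρ)|∂P/∂n| + V²/R  →  V² − fR·V + fR·V_g = 0
With fR = 8.77×10⁻⁵ × 939×10³ m = 82.4 m/s:
V = [fR − √((fR)² − 4 fR V_g)]/2 = [82.4 − √(82.4² − 4×82.4×17)]/2 = 24 m/s
Supergeostrophic (V > V_g = 17 m/s), as expected around a high.

24.0 m s⁻¹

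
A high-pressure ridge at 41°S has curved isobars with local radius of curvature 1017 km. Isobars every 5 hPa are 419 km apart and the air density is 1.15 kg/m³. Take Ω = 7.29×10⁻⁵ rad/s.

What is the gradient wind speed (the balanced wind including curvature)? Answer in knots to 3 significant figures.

24.2 knots

Coriolis parameter at 41°S:
f = 2Ω sin φ = 2 × 7.29×10⁻⁵ × sin 41° = 9.57×10⁻⁵ s⁻¹
Pressure gradient: |∂P/∂n| = 500 Pa / 419000 m = 1.19×10⁻³ Pa/m
Geostrophic speed: V_g = |∂P/∂n|/(fρ) = 1.19×10⁻³/(9.57×10⁻⁵ × 1.15) = 10.8 m/s
Around a high, pressure-gradient force acts outward with centrifugal, so Coriolis balances both:
fV = (1/ρ)|∂P/∂n| + V²/R  →  V² − fR·V + fR·V_g = 0
With fR = 9.57×10⁻⁵ × 1017×10³ m = 97.3 m/s:
V = [fR − √((fR)² − 4 fR V_g)]/2 = [97.3 − √(97.3² − 4×97.3×10.8)]/2 = 12.4 m/s
Supergeostrophic (V > V_g = 10.8 m/s), as expected around a high.
Converting: 12.4 m/s × 1.944 = 24.2 knots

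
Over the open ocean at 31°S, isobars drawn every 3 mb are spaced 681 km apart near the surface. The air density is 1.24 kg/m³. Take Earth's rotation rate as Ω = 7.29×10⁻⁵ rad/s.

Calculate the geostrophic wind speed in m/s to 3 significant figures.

Coriolis parameter at 31°S:
f = 2Ω sin φ = 2 × 7.29×10⁻⁵ × sin 31° = 7.51×10⁻⁵ s⁻¹
Pressure gradient: |∂P/∂n| = 300 Pa / 681000 m = 4.41×10⁻⁴ Pa/m
Geostrophic balance (pressure-gradient force = Coriolis force):
V_g = (1/(fρ)) |∂P/∂n| = 4.41×10⁻⁴ / (7.51×10⁻⁵ × 1.24) = 4.73 m/s

4.73 m/s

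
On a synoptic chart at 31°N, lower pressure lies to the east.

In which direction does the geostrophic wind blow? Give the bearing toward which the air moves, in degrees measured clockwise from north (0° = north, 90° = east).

180°

The pressure-gradient force points toward the east (bearing 090°).
Geostrophic balance: in the Northern Hemisphere the Coriolis force deflects motion to the right, so the geostrophic wind blows 90° to the right of the pressure-gradient force (low pressure on the left).
Rotating 090° by 90° clockwise gives 180° — the wind blows toward the south.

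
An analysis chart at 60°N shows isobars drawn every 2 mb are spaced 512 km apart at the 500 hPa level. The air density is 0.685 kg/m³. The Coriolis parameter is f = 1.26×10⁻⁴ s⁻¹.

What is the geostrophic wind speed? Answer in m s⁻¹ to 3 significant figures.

Pressure gradient: |∂P/∂n| = 200 Pa / 512000 m = 3.91×10⁻⁴ Pa/m
Geostrophic balance (pressure-gradient force = Coriolis force):
V_g = (1/(fρ)) |∂P/∂n| = 3.91×10⁻⁴ / (1.26×10⁻⁴ × 0.685) = 4.53 m/s

4.53 m s⁻¹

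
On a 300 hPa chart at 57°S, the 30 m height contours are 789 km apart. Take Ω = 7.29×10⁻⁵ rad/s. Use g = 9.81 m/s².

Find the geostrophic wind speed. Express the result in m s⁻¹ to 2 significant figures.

Coriolis parameter at 57°S:
f = 2Ω sin φ = 2 × 7.29×10⁻⁵ × sin 57° = 1.22×10⁻⁴ s⁻¹
Height gradient: |∂Z/∂n| = 30 m / 789000 m = 3.80×10⁻⁵
On a pressure surface, geostrophic balance gives V_g = (g/f)|∂Z/∂n|:
V_g = 9.81 × 3.80×10⁻⁵ / 1.22×10⁻⁴ = 3.05 m/s

3.1 m s⁻¹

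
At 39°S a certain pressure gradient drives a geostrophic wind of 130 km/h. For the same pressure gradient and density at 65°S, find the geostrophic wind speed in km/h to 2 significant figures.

With the same pressure gradient and density, V_g ∝ 1/f ∝ 1/sin φ.
V₂ = V₁ · sin φ₁ / sin φ₂ = 130 × sin 39° / sin 65°
V₂ = 130 × 0.6293/0.9063 = 90 km/h

90 km/h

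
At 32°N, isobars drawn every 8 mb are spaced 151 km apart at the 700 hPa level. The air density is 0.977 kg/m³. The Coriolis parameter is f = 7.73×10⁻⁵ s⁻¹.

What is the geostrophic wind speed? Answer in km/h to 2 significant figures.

250 km/h

Pressure gradient: |∂P/∂n| = 800 Pa / 151000 m = 5.30×10⁻³ Pa/m
Geostrophic balance (pressure-gradient force = Coriolis force):
V_g = (1/(fρ)) |∂P/∂n| = 5.30×10⁻³ / (7.73×10⁻⁵ × 0.977) = 70.2 m/s
Converting: 70.2 m/s × 3.6 = 250 km/h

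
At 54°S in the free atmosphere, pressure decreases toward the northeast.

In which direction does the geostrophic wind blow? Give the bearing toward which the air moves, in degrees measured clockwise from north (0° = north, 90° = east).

315°

The pressure-gradient force points toward the northeast (bearing 045°).
Geostrophic balance: in the Southern Hemisphere the Coriolis force deflects motion to the left, so the geostrophic wind blows 90° to the left of the pressure-gradient force (low pressure on the right).
Rotating 045° by 90° counterclockwise gives 315° — the wind blows toward the northwest.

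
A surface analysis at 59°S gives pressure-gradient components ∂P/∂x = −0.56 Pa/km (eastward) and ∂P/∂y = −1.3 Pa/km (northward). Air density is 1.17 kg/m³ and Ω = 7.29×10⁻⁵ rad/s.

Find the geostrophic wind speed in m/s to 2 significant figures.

Coriolis parameter at 59°S:
f = 2Ω sin φ = 2 × 7.29×10⁻⁵ × sin 59° = 1.25×10⁻⁴ s⁻¹
In the Southern Hemisphere f is negative: f = −1.25×10⁻⁴ s⁻¹.
Component geostrophic relations (x east, y north):
u_g = −(1/(fρ)) ∂P/∂y,  v_g = (1/(fρ)) ∂P/∂x
u_g = −(−1.3×10⁻³)/(−1.25×10⁻⁴ × 1.17) = −8.89 m/s;  v_g = (−0.56×10⁻³)/(−1.25×10⁻⁴ × 1.17) = 3.83 m/s
|V_g| = √(u_g² + v_g²) = 9.68 m/s

9.7 m/s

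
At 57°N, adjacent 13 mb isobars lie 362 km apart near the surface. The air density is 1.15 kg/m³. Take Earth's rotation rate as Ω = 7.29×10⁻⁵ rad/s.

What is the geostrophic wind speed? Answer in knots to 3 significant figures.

49.6 knots

Coriolis parameter at 57°N:
f = 2Ω sin φ = 2 × 7.29×10⁻⁵ × sin 57° = 1.22×10⁻⁴ s⁻¹
Pressure gradient: |∂P/∂n| = 1300 Pa / 362000 m = 3.59×10⁻³ Pa/m
Geostrophic balance (pressure-gradient force = Coriolis force):
V_g = (1/(fρ)) |∂P/∂n| = 3.59×10⁻³ / (1.22×10⁻⁴ × 1.15) = 25.5 m/s
Converting: 25.5 m/s × 1.944 = 49.6 knots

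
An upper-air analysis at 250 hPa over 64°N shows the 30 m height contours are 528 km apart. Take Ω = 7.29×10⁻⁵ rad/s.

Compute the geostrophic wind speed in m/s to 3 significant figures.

Coriolis parameter at 64°N:
f = 2Ω sin φ = 2 × 7.29×10⁻⁵ × sin 64° = 1.31×10⁻⁴ s⁻¹
Height gradient: |∂Z/∂n| = 30 m / 528000 m = 5.68×10⁻⁵
On a pressure surface, geostrophic balance gives V_g = (g/f)|∂Z/∂n|:
V_g = 9.81 × 5.68×10⁻⁵ / 1.31×10⁻⁴ = 4.25 m/s

4.25 m/s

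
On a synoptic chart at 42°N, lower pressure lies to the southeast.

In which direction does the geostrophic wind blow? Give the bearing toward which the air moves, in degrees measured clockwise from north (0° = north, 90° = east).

The pressure-gradient force points toward the southeast (bearing 135°).
Geostrophic balance: in the Northern Hemisphere the Coriolis force deflects motion to the right, so the geostrophic wind blows 90° to the right of the pressure-gradient force (low pressure on the left).
Rotating 135° by 90° clockwise gives 225° — the wind blows toward the southwest.

225°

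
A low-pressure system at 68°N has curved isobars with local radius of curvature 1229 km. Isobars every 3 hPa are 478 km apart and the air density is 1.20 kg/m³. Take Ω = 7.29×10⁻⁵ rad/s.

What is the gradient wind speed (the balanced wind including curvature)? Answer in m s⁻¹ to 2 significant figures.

3.8 m s⁻¹

Coriolis parameter at 68°N:
f = 2Ω sin φ = 2 × 7.29×10⁻⁵ × sin 68° = 1.35×10⁻⁴ s⁻¹
Pressure gradient: |∂P/∂n| = 300 Pa / 478000 m = 6.28×10⁻⁴ Pa/m
Geostrophic speed: V_g = |∂P/∂n|/(fρ) = 6.28×10⁻⁴/(1.35×10⁻⁴ × 1.20) = 3.87 m/s
Around a low, centrifugal force acts outward with Coriolis, so pressure-gradient force balances both:
(1/ρ)|∂P/∂n| = fV + V²/R  →  V² + fR·V − fR·V_g = 0
With fR = 1.35×10⁻⁴ × 1229×10³ m = 166 m/s:
V = [−fR + √((fR)² + 4 fR V_g)]/2 = [−166 + √(166² + 4×166×3.87)]/2 = 3.78 m/s
Subgeostrophic (V < V_g = 3.87 m/s), as expected around a low.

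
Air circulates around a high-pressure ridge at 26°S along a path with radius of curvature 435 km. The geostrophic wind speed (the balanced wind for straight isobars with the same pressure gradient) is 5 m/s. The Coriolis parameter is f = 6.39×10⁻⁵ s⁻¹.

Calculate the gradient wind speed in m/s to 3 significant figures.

6.54 m/s

Around a high, pressure-gradient force acts outward with centrifugal, so Coriolis balances both:
fV = (1/ρ)|∂P/∂n| + V²/R  →  V² − fR·V + fR·V_g = 0
With fR = 6.39×10⁻⁵ × 435×10³ m = 27.8 m/s:
V = [fR − √((fR)² − 4 fR V_g)]/2 = [27.8 − √(27.8² − 4×27.8×5)]/2 = 6.54 m/s
Supergeostrophic (V > V_g = 5 m/s), as expected around a high.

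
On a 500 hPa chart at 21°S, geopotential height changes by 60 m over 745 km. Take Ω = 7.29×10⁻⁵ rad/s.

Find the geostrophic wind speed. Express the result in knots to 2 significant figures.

Coriolis parameter at 21°S:
f = 2Ω sin φ = 2 × 7.29×10⁻⁵ × sin 21° = 5.23×10⁻⁵ s⁻¹
Height gradient: |∂Z/∂n| = 60 m / 745000 m = 8.05×10⁻⁵
On a pressure surface, geostrophic balance gives V_g = (g/f)|∂Z/∂n|:
V_g = 9.81 × 8.05×10⁻⁵ / 5.23×10⁻⁵ = 15.1 m/s
Converting: 15.1 m/s × 1.944 = 29 knots

29 knots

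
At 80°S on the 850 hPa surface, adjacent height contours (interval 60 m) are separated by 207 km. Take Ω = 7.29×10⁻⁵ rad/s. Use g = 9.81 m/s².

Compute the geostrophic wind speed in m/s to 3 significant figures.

19.8 m/s

Coriolis parameter at 80°S:
f = 2Ω sin φ = 2 × 7.29×10⁻⁵ × sin 80° = 1.44×10⁻⁴ s⁻¹
Height gradient: |∂Z/∂n| = 60 m / 207000 m = 2.90×10⁻⁴
On a pressure surface, geostrophic balance gives V_g = (g/f)|∂Z/∂n|:
V_g = 9.81 × 2.90×10⁻⁴ / 1.44×10⁻⁴ = 19.8 m/s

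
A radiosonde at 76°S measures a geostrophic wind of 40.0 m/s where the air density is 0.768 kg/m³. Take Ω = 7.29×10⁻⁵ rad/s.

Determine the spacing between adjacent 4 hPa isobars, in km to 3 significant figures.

Coriolis parameter at 76°S:
f = 2Ω sin φ = 2 × 7.29×10⁻⁵ × sin 76° = 1.41×10⁻⁴ s⁻¹
Geostrophic balance rearranged: |∂P/∂n| = f ρ V_g
|∂P/∂n| = 1.41×10⁻⁴ × 0.768 × 40.0 = 4.35×10⁻³ Pa/m
Isobar spacing: Δn = ΔP/|∂P/∂n| = 400 Pa / 4.35×10⁻³ Pa/m = 92040 m ≈ 92.0 km

92.0 km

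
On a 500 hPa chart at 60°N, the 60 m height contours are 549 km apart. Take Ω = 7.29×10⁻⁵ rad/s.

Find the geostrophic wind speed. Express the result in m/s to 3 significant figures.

8.49 m/s

Coriolis parameter at 60°N:
f = 2Ω sin φ = 2 × 7.29×10⁻⁵ × sin 60° = 1.26×10⁻⁴ s⁻¹
Height gradient: |∂Z/∂n| = 60 m / 549000 m = 1.09×10⁻⁴
On a pressure surface, geostrophic balance gives V_g = (g/f)|∂Z/∂n|:
V_g = 9.81 × 1.09×10⁻⁴ / 1.26×10⁻⁴ = 8.49 m/s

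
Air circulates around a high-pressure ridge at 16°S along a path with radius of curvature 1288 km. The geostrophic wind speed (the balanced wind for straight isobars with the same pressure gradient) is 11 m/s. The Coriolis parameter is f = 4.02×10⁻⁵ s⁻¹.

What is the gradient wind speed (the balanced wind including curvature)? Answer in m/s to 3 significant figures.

15.9 m/s

Around a high, pressure-gradient force acts outward with centrifugal, so Coriolis balances both:
fV = (1/ρ)|∂P/∂n| + V²/R  →  V² − fR·V + fR·V_g = 0
With fR = 4.02×10⁻⁵ × 1288×10³ m = 51.8 m/s:
V = [fR − √((fR)² − 4 fR V_g)]/2 = [51.8 − √(51.8² − 4×51.8×11)]/2 = 15.9 m/s
Supergeostrophic (V > V_g = 11 m/s), as expected around a high.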